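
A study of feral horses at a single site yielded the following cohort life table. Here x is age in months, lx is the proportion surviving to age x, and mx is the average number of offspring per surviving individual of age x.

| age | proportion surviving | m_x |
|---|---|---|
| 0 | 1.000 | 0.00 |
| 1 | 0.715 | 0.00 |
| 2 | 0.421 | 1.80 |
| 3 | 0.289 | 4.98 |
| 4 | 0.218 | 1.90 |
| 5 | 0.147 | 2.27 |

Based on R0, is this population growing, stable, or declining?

R0 = Σ lx·mx = 0 + 0 + 0.7578 + 1.43922 + 0.4142 + 0.33369 = 2.94491
R0 > 1, so the population is growing.

growing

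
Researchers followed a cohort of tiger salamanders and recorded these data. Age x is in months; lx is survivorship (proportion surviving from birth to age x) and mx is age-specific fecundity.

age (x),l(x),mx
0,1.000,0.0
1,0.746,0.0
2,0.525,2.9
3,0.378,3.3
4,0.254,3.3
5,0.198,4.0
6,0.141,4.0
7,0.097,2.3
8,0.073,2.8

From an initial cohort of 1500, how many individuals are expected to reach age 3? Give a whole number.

567

Expected survivors = N0 · l_3 = 1500 × 0.378 = 567 → 567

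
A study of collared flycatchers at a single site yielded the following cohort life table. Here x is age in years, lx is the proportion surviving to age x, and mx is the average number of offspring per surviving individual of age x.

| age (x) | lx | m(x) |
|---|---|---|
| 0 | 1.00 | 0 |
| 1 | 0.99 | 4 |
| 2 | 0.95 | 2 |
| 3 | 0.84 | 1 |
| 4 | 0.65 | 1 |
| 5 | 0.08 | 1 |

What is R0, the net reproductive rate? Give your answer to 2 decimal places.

lx·mx by age: 0, 3.96, 1.9, 0.84, 0.65, 0.08
R0 = Σ lx·mx = 7.43 → 7.43

7.43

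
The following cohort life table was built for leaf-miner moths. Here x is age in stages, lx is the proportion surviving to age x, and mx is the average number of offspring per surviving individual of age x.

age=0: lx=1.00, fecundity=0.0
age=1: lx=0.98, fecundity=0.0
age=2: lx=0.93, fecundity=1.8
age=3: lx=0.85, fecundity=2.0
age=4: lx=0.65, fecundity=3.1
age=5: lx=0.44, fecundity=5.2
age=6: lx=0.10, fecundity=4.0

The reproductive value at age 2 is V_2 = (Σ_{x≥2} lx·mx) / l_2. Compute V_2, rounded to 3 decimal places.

8.685

lx·mx for x ≥ 2: 1.674, 1.7, 2.015, 2.288, 0.4 → sum = 8.077
V_2 = 8.077 / l_2 = 8.077 / 0.93 = 8.684946… → 8.685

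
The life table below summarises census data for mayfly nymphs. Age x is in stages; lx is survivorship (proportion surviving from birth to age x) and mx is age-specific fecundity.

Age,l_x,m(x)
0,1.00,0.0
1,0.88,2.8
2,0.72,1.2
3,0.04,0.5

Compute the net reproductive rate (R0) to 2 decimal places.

3.35

lx·mx by age: 0, 2.464, 0.864, 0.02
R0 = Σ lx·mx = 3.348 → 3.35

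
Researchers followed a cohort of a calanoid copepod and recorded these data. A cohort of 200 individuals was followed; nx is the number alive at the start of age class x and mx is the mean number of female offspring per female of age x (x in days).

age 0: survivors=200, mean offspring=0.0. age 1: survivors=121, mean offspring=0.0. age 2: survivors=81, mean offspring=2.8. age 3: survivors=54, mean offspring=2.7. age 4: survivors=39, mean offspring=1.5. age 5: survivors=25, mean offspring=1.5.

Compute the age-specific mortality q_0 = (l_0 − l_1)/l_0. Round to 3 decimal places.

lx = nx/n0 = nx/200: 1, 0.605, 0.405, 0.27, 0.195, 0.125
q_0 = (l_0 − l_1) / l_0 = (1 − 0.605) / 1
     = 0.395 / 1 = 0.395 → 0.395

0.395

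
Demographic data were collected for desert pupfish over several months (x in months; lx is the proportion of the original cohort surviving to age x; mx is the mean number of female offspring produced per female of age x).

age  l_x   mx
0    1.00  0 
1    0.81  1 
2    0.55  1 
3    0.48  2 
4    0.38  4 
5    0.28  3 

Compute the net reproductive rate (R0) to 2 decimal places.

lx·mx by age: 0, 0.81, 0.55, 0.96, 1.52, 0.84
R0 = Σ lx·mx = 4.68 → 4.68

4.68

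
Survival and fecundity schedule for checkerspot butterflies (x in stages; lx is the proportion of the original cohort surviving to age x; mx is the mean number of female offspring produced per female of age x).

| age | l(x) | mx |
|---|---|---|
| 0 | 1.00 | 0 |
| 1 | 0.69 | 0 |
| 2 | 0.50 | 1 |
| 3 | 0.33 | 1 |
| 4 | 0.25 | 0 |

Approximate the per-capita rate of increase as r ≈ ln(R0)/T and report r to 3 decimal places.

-0.078

R0 = Σ lx·mx = 0 + 0 + 0.5 + 0.33 + 0 = 0.83
Σ x·lx·mx = 1.99; T = 1.99/0.83 = 2.39759…
r ≈ ln(R0)/T = ln(0.83)/2.39759… = -0.07772… → -0.078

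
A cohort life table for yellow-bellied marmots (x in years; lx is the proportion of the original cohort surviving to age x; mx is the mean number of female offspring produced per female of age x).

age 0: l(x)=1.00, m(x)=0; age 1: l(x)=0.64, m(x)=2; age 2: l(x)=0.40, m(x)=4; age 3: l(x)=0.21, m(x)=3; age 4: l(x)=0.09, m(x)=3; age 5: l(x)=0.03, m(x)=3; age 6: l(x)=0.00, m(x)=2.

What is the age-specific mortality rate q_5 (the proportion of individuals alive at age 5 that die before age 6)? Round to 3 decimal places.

q_5 = (l_5 − l_6) / l_5 = (0.03 − 0) / 0.03
     = 0.03 / 0.03 = 1 → 1.000

1.000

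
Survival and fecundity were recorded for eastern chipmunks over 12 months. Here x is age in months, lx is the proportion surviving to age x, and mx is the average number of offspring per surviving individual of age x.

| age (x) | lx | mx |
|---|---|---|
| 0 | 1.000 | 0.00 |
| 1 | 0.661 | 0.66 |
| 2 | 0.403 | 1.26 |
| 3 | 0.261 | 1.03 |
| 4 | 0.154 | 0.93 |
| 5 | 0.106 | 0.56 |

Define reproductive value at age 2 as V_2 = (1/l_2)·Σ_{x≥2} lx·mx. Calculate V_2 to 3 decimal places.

2.430

lx·mx for x ≥ 2: 0.50778, 0.26883, 0.14322, 0.05936 → sum = 0.97919
V_2 = 0.97919 / l_2 = 0.97919 / 0.403 = 2.429752… → 2.430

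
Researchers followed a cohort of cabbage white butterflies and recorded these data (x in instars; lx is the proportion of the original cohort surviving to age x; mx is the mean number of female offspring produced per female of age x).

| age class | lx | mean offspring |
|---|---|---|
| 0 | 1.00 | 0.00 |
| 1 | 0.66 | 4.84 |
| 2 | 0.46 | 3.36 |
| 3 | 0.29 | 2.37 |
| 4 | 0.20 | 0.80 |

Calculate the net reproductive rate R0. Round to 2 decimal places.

5.59

lx·mx by age: 0, 3.1944, 1.5456, 0.6873, 0.16
R0 = Σ lx·mx = 5.5873 → 5.59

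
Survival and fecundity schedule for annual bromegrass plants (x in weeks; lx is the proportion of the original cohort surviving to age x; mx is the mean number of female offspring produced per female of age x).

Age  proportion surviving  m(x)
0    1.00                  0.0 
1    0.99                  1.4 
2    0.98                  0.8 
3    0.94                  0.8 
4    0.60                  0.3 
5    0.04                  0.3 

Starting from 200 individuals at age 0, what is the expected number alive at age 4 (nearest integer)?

120

Expected survivors = N0 · l_4 = 200 × 0.60 = 120 → 120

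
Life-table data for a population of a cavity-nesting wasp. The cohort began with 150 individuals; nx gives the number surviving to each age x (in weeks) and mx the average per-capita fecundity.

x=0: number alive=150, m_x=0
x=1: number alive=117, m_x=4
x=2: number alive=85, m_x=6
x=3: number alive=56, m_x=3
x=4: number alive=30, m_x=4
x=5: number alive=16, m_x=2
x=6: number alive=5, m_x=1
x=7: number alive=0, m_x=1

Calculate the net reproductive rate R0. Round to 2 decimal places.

lx = nx/n0 = nx/150: 1, 0.78, 0.56667…, 0.37333…, 0.2, 0.10667…, 0.03333…, 0
lx·mx by age: 0, 3.12, 3.4…, 1.12…, 0.8, 0.213333…, 0.033333…, 0
R0 = Σ lx·mx = 8.686667… → 8.69

8.69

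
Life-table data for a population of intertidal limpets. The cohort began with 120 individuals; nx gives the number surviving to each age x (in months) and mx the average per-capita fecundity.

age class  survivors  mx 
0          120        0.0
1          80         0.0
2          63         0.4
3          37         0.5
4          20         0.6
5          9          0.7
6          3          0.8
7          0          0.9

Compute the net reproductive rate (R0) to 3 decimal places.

lx = nx/n0 = nx/120: 1, 0.66667…, 0.525, 0.30833…, 0.16667…, 0.075, 0.025, 0
lx·mx by age: 0, 0, 0.21, 0.154167…, 0.1…, 0.0525, 0.02, 0
R0 = Σ lx·mx = 0.536667… → 0.537

0.537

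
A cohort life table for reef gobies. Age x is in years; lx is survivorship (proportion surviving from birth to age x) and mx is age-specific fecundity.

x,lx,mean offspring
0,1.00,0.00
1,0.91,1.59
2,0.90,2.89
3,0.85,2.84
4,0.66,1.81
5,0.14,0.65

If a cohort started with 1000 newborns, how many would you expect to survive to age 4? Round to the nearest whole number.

660

Expected survivors = N0 · l_4 = 1000 × 0.66 = 660 → 660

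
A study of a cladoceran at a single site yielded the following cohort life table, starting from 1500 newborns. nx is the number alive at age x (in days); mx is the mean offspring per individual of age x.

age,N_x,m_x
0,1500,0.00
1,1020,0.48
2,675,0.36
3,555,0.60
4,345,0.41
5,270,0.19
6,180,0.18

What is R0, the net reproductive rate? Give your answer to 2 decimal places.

lx = nx/n0 = nx/1500: 1, 0.68, 0.45, 0.37, 0.23, 0.18, 0.12
lx·mx by age: 0, 0.3264, 0.162, 0.222, 0.0943, 0.0342, 0.0216
R0 = Σ lx·mx = 0.8605 → 0.86

0.86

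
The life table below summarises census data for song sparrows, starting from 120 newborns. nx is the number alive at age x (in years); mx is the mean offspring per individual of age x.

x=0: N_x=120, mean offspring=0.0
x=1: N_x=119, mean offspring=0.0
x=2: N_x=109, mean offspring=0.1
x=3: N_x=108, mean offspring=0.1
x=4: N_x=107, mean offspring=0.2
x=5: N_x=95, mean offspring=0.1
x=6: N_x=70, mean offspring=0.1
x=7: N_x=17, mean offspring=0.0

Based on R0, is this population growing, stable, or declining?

lx = nx/n0 = nx/120: 1, 0.99167…, 0.90833…, 0.9, 0.89167…, 0.79167…, 0.58333…, 0.14167…
R0 = Σ lx·mx = 0 + 0 + 0.090833… + 0.09 + 0.178333… + 0.079167… + 0.058333… + 0 = 0.496667…
R0 < 1, so the population is declining.

declining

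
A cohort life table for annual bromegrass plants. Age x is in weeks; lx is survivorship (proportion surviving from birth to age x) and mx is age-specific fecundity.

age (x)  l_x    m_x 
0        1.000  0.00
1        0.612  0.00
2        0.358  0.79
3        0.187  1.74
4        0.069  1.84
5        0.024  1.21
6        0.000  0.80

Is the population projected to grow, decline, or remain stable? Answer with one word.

R0 = Σ lx·mx = 0 + 0 + 0.28282 + 0.32538 + 0.12696 + 0.02904 + 0 = 0.7642
R0 < 1, so the population is declining.

declining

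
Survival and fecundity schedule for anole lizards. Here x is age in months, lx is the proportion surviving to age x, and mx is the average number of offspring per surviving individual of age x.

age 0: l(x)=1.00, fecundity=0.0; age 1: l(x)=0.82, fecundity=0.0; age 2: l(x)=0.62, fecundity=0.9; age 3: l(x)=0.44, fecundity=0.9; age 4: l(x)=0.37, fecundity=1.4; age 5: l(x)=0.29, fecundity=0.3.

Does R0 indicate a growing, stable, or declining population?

growing

R0 = Σ lx·mx = 0 + 0 + 0.558 + 0.396 + 0.518 + 0.087 = 1.559
R0 > 1, so the population is growing.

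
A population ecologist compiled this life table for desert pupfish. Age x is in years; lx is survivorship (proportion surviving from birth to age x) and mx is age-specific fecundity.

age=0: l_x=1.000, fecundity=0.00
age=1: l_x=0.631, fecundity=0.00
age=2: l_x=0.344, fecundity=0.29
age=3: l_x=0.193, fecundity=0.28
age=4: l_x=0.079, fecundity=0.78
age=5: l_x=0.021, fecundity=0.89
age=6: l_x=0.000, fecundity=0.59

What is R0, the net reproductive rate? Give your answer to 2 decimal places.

0.23

lx·mx by age: 0, 0, 0.09976, 0.05404, 0.06162, 0.01869, 0
R0 = Σ lx·mx = 0.23411 → 0.23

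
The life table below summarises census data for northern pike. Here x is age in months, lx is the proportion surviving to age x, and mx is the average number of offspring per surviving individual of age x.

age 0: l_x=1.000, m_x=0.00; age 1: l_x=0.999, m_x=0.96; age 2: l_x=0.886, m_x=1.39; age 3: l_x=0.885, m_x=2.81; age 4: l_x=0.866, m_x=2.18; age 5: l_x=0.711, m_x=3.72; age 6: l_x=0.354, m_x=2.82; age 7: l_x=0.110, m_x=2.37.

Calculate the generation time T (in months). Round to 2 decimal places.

lx·mx: 0, 0.95904, 1.23154, 2.48685, 1.88788, 2.64492, 0.99828, 0.2607 → R0 = 10.46921
x·lx·mx: 0, 0.95904, 2.46308, 7.46055, 7.55152, 13.2246, 5.98968, 1.8249 → Σ = 39.47337
T = 39.47337 / 10.46921 = 3.770425… → 3.77

3.77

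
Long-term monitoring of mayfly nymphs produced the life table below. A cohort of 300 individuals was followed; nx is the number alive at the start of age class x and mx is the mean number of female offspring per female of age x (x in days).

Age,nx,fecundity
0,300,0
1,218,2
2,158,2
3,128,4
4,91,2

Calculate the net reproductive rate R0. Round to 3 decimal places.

4.820

lx = nx/n0 = nx/300: 1, 0.72667…, 0.52667…, 0.42667…, 0.30333…
lx·mx by age: 0, 1.453333…, 1.053333…, 1.706667…, 0.606667…
R0 = Σ lx·mx = 4.82… → 4.820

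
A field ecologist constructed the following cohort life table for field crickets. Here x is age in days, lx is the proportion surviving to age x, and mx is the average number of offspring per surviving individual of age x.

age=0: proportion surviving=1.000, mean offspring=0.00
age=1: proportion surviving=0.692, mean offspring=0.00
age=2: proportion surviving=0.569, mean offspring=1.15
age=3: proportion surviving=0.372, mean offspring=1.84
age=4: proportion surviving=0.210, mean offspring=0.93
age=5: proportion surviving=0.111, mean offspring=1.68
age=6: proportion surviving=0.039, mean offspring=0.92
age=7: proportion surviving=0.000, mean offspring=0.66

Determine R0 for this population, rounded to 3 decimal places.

1.756

lx·mx by age: 0, 0, 0.65435, 0.68448, 0.1953, 0.18648, 0.03588, 0
R0 = Σ lx·mx = 1.75649 → 1.756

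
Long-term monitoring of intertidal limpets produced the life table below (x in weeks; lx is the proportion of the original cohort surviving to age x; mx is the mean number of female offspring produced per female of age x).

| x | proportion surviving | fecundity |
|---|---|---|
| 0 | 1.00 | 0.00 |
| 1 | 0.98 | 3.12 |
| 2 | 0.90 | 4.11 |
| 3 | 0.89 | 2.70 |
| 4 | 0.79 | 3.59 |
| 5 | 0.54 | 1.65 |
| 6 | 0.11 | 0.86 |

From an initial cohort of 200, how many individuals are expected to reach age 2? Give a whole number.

180

Expected survivors = N0 · l_2 = 200 × 0.90 = 180 → 180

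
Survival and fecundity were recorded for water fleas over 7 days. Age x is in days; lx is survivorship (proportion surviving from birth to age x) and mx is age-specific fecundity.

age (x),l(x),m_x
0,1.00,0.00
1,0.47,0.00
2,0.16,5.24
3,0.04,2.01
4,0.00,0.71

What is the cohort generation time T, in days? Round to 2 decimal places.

lx·mx: 0, 0, 0.8384, 0.0804, 0 → R0 = 0.9188
x·lx·mx: 0, 0, 1.6768, 0.2412, 0 → Σ = 1.918
T = 1.918 / 0.9188 = 2.087505… → 2.09

2.09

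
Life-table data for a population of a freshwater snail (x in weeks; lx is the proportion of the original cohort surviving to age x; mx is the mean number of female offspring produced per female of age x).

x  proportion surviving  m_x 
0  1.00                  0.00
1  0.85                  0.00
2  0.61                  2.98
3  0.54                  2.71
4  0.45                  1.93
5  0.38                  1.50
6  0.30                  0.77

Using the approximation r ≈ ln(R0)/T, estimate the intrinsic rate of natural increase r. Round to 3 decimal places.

R0 = Σ lx·mx = 0 + 0 + 1.8178 + 1.4634 + 0.8685 + 0.57 + 0.231 = 4.9507
Σ x·lx·mx = 15.7358; T = 15.7358/4.9507 = 3.1785…
r ≈ ln(R0)/T = ln(4.9507)/3.1785… = 0.50323… → 0.503

0.503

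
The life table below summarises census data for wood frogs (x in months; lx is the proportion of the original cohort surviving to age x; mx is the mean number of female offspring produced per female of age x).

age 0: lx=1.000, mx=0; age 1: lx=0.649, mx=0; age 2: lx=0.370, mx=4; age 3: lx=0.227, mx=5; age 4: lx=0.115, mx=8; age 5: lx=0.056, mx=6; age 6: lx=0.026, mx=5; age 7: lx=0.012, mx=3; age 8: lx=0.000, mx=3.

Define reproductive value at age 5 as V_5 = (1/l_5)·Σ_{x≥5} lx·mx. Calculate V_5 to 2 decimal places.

lx·mx for x ≥ 5: 0.336, 0.13, 0.036, 0 → sum = 0.502
V_5 = 0.502 / l_5 = 0.502 / 0.056 = 8.964286… → 8.96

8.96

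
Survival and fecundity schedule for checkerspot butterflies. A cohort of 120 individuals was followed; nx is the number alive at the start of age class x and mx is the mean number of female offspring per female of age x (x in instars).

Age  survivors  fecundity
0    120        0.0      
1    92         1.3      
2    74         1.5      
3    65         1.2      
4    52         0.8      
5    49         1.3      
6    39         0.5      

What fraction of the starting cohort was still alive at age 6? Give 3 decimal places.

0.325

l_6 = n_6/n_0 = 39/120 = 0.325 → 0.325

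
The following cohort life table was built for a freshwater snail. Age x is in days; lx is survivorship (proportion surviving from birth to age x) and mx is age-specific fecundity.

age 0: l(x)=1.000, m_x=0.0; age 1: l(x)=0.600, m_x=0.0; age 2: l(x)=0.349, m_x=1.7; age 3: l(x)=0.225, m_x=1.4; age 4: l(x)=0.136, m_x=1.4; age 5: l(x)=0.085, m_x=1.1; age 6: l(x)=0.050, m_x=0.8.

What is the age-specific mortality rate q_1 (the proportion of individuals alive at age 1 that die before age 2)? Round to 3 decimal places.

q_1 = (l_1 − l_2) / l_1 = (0.6 − 0.349) / 0.6
     = 0.251 / 0.6 = 0.418333… → 0.418

0.418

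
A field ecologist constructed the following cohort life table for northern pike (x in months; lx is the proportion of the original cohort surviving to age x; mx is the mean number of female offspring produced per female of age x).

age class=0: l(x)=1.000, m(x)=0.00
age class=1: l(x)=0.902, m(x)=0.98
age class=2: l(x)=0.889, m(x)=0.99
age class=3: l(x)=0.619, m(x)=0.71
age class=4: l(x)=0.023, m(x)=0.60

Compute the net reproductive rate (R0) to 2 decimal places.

2.22

lx·mx by age: 0, 0.88396, 0.88011, 0.43949, 0.0138
R0 = Σ lx·mx = 2.21736 → 2.22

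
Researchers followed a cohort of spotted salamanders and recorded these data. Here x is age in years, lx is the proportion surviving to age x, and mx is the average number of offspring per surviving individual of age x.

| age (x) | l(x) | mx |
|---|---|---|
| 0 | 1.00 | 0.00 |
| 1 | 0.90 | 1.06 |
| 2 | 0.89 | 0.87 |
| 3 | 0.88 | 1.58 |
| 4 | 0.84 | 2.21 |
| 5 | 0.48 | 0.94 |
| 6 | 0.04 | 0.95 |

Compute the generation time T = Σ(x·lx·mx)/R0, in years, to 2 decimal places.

lx·mx: 0, 0.954, 0.7743, 1.3904, 1.8564, 0.4512, 0.038 → R0 = 5.4643
x·lx·mx: 0, 0.954, 1.5486, 4.1712, 7.4256, 2.256, 0.228 → Σ = 16.5834
T = 16.5834 / 5.4643 = 3.034863… → 3.03

3.03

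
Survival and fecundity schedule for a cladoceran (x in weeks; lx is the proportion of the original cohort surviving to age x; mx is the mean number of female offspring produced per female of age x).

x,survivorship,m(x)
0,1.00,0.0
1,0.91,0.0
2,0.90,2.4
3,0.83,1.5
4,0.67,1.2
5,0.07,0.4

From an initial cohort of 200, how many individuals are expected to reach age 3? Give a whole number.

Expected survivors = N0 · l_3 = 200 × 0.83 = 166 → 166

166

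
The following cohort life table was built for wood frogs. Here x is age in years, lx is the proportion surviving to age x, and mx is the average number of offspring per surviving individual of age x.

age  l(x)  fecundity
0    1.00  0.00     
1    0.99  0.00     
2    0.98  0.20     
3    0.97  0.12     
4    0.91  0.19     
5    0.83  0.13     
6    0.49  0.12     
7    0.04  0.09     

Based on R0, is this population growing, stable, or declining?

R0 = Σ lx·mx = 0 + 0 + 0.196 + 0.1164 + 0.1729 + 0.1079 + 0.0588 + 0.0036 = 0.6556
R0 < 1, so the population is declining.

declining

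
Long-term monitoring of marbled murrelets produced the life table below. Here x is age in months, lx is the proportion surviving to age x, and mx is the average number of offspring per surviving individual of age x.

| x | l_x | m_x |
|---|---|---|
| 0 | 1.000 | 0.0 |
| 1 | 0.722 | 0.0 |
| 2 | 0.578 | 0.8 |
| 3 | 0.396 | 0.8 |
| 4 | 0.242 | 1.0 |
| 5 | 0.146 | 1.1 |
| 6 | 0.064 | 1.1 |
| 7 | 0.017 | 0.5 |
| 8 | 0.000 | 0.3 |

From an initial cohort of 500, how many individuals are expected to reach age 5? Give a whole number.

Expected survivors = N0 · l_5 = 500 × 0.146 = 73 → 73

73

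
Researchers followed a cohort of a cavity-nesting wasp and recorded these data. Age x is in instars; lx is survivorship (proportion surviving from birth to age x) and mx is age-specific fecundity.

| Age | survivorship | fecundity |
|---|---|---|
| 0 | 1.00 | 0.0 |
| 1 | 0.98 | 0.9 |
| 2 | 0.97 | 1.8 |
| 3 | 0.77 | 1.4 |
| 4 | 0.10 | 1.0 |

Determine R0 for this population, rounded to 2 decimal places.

3.81

lx·mx by age: 0, 0.882, 1.746, 1.078, 0.1
R0 = Σ lx·mx = 3.806 → 3.81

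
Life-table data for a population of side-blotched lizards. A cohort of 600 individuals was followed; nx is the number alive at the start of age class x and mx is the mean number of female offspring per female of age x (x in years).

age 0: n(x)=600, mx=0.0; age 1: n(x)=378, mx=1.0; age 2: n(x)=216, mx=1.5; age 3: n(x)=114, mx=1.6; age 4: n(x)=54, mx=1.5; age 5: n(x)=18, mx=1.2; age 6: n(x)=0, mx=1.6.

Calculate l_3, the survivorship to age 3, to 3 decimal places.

l_3 = n_3/n_0 = 114/600 = 0.19 → 0.190

0.190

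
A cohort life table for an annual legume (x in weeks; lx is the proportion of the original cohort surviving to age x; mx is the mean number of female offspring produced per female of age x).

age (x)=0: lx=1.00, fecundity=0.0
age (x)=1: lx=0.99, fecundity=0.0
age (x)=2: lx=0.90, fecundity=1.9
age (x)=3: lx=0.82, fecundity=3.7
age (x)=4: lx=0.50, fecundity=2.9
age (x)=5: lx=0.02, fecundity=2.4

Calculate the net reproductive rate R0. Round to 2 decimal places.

6.24

lx·mx by age: 0, 0, 1.71, 3.034, 1.45, 0.048
R0 = Σ lx·mx = 6.242 → 6.24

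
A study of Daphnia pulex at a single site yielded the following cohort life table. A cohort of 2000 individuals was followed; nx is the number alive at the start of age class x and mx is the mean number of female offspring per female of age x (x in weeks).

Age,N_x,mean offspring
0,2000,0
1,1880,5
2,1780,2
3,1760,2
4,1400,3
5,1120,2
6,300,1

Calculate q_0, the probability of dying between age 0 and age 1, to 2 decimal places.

lx = nx/n0 = nx/2000: 1, 0.94, 0.89, 0.88, 0.7, 0.56, 0.15
q_0 = (l_0 − l_1) / l_0 = (1 − 0.94) / 1
     = 0.06 / 1 = 0.06 → 0.06

0.06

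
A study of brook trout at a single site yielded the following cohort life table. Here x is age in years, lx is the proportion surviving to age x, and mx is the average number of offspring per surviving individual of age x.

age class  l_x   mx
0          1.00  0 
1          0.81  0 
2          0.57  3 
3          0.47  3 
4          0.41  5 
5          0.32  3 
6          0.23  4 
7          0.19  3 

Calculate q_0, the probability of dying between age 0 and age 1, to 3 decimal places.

q_0 = (l_0 − l_1) / l_0 = (1 − 0.81) / 1
     = 0.19 / 1 = 0.19 → 0.190

0.190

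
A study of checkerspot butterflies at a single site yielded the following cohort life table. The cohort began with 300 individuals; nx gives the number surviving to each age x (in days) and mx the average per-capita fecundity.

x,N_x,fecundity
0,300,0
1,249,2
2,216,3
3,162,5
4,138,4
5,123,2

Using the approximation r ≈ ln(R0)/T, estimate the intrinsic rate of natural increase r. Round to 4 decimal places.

0.7969

lx = nx/n0 = nx/300: 1, 0.83, 0.72, 0.54, 0.46, 0.41
R0 = Σ lx·mx = 0 + 1.66 + 2.16 + 2.7 + 1.84 + 0.82 = 9.18
Σ x·lx·mx = 25.54; T = 25.54/9.18 = 2.78214…
r ≈ ln(R0)/T = ln(9.18)/2.78214… = 0.79688… → 0.7969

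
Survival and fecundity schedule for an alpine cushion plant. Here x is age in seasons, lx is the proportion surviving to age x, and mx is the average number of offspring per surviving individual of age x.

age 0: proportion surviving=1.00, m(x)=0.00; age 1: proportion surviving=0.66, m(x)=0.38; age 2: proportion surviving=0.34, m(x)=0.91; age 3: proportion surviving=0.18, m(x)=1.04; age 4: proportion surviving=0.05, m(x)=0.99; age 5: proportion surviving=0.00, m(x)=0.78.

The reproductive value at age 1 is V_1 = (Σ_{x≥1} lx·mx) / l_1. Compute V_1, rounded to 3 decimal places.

1.207

lx·mx for x ≥ 1: 0.2508, 0.3094, 0.1872, 0.0495, 0 → sum = 0.7969
V_1 = 0.7969 / l_1 = 0.7969 / 0.66 = 1.207424… → 1.207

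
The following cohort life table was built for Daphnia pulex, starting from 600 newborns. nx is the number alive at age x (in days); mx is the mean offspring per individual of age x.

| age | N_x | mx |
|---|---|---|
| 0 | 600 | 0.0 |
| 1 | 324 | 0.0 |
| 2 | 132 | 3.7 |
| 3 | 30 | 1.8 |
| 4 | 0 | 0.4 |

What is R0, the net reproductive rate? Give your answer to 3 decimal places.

0.904

lx = nx/n0 = nx/600: 1, 0.54, 0.22, 0.05, 0
lx·mx by age: 0, 0, 0.814, 0.09, 0
R0 = Σ lx·mx = 0.904 → 0.904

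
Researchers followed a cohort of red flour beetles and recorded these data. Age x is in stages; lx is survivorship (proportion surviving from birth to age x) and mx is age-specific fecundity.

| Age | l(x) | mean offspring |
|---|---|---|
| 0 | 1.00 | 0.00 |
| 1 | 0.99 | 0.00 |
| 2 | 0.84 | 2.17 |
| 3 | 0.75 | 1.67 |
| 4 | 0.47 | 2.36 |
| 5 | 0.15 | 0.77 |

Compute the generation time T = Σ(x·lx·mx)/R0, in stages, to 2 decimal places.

2.89

lx·mx: 0, 0, 1.8228, 1.2525, 1.1092, 0.1155 → R0 = 4.3
x·lx·mx: 0, 0, 3.6456, 3.7575, 4.4368, 0.5775 → Σ = 12.4174
T = 12.4174 / 4.3 = 2.887767… → 2.89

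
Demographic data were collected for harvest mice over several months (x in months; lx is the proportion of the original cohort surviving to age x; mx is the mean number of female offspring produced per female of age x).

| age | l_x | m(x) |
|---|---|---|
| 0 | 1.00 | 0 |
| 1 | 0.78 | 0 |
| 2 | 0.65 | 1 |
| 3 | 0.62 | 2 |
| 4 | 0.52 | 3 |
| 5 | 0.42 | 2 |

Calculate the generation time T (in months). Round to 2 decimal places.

3.60

lx·mx: 0, 0, 0.65, 1.24, 1.56, 0.84 → R0 = 4.29
x·lx·mx: 0, 0, 1.3, 3.72, 6.24, 4.2 → Σ = 15.46
T = 15.46 / 4.29 = 3.60373… → 3.60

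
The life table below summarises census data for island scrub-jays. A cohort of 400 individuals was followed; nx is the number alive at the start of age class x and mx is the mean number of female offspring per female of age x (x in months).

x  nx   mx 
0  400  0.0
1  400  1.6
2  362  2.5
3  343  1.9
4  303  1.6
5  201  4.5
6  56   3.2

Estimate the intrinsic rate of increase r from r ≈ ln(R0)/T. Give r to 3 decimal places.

0.707

lx = nx/n0 = nx/400: 1, 1, 0.905, 0.8575, 0.7575, 0.5025, 0.14
R0 = Σ lx·mx = 0 + 1.6 + 2.2625 + 1.62925 + 1.212 + 2.26125 + 0.448 = 9.413
Σ x·lx·mx = 29.855; T = 29.855/9.413 = 3.17168…
r ≈ ln(R0)/T = ln(9.413)/3.17168… = 0.70691… → 0.707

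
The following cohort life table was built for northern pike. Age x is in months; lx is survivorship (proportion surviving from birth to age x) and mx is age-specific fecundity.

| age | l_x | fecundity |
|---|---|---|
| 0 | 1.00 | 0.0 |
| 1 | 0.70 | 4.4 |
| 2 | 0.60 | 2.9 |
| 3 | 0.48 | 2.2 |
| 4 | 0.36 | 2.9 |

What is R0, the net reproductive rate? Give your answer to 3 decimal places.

6.920

lx·mx by age: 0, 3.08, 1.74, 1.056, 1.044
R0 = Σ lx·mx = 6.92 → 6.920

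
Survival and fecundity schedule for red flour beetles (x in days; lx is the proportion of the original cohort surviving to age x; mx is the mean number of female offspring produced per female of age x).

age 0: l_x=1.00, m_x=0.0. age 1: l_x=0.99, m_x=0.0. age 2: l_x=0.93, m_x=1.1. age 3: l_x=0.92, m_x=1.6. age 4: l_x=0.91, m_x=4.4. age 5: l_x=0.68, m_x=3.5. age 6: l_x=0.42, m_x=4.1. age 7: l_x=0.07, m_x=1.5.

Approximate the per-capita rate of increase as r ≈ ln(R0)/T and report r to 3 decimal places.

R0 = Σ lx·mx = 0 + 0 + 1.023 + 1.472 + 4.004 + 2.38 + 1.722 + 0.105 = 10.706
Σ x·lx·mx = 45.445; T = 45.445/10.706 = 4.24482…
r ≈ ln(R0)/T = ln(10.706)/4.24482… = 0.55852… → 0.559

0.559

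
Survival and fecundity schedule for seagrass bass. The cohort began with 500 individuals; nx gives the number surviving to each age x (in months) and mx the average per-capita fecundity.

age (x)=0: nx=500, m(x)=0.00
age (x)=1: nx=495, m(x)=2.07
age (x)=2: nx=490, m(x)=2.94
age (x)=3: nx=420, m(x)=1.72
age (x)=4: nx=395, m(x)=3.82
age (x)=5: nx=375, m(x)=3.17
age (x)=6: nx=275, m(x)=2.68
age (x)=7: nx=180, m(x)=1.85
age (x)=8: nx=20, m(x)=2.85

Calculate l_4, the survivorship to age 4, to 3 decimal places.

l_4 = n_4/n_0 = 395/500 = 0.79 → 0.790

0.790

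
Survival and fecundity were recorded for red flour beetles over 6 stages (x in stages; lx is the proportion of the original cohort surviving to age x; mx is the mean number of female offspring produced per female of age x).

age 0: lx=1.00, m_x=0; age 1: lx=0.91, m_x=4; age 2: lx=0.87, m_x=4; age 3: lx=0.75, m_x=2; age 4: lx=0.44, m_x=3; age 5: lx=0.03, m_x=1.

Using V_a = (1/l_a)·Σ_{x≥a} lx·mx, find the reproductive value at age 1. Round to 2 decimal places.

10.96

lx·mx for x ≥ 1: 3.64, 3.48, 1.5, 1.32, 0.03 → sum = 9.97
V_1 = 9.97 / l_1 = 9.97 / 0.91 = 10.956044… → 10.96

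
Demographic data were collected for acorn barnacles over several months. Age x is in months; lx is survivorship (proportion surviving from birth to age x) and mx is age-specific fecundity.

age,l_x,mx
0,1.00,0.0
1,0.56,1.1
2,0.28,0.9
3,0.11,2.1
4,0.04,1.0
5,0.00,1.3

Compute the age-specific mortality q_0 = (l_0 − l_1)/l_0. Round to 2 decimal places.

q_0 = (l_0 − l_1) / l_0 = (1 − 0.56) / 1
     = 0.44 / 1 = 0.44 → 0.44

0.44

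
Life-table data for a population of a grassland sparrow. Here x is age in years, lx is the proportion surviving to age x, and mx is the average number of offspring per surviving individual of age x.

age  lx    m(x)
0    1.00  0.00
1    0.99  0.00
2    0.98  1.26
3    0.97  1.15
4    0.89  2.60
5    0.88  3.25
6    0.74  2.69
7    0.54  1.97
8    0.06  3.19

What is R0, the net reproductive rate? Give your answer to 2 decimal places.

10.77

lx·mx by age: 0, 0, 1.2348, 1.1155, 2.314, 2.86, 1.9906, 1.0638, 0.1914
R0 = Σ lx·mx = 10.7701 → 10.77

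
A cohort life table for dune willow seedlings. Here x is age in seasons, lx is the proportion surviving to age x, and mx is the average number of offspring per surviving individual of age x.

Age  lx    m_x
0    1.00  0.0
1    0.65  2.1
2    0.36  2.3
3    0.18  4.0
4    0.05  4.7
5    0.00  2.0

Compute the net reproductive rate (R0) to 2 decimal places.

3.15

lx·mx by age: 0, 1.365, 0.828, 0.72, 0.235, 0
R0 = Σ lx·mx = 3.148 → 3.15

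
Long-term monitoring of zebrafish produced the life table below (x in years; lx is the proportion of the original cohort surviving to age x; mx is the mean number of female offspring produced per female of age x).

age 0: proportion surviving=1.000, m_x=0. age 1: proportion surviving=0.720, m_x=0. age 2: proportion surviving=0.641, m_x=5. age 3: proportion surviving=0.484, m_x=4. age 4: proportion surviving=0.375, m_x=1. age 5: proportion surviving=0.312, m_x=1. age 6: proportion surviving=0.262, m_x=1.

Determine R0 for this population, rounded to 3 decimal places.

6.090

lx·mx by age: 0, 0, 3.205, 1.936, 0.375, 0.312, 0.262
R0 = Σ lx·mx = 6.09 → 6.090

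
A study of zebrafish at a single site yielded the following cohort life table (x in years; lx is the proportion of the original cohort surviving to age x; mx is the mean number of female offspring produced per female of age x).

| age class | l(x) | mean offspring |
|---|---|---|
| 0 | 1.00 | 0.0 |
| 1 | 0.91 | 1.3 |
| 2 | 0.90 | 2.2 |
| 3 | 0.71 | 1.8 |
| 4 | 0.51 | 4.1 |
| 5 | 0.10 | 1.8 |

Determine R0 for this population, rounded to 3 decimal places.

lx·mx by age: 0, 1.183, 1.98, 1.278, 2.091, 0.18
R0 = Σ lx·mx = 6.712 → 6.712

6.712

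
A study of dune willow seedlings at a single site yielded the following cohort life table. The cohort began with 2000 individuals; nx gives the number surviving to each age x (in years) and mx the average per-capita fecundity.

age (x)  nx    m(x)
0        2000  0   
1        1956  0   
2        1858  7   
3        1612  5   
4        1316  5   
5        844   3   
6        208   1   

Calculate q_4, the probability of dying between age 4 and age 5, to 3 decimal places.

0.359

lx = nx/n0 = nx/2000: 1, 0.978, 0.929, 0.806, 0.658, 0.422, 0.104
q_4 = (l_4 − l_5) / l_4 = (0.658 − 0.422) / 0.658
     = 0.236 / 0.658 = 0.358663… → 0.359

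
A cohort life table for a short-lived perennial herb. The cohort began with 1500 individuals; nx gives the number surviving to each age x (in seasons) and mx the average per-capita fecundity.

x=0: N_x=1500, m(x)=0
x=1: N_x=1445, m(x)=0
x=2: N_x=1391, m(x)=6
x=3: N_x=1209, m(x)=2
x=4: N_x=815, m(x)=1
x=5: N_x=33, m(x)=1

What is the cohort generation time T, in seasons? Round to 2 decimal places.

2.36

lx = nx/n0 = nx/1500: 1, 0.96333…, 0.92733…, 0.806, 0.54333…, 0.022
lx·mx: 0, 0, 5.564…, 1.612, 0.543333…, 0.022 → R0 = 7.741333…
x·lx·mx: 0, 0, 11.128…, 4.836, 2.173333…, 0.11 → Σ = 18.247333…
T = 18.247333… / 7.741333… = 2.357131… → 2.36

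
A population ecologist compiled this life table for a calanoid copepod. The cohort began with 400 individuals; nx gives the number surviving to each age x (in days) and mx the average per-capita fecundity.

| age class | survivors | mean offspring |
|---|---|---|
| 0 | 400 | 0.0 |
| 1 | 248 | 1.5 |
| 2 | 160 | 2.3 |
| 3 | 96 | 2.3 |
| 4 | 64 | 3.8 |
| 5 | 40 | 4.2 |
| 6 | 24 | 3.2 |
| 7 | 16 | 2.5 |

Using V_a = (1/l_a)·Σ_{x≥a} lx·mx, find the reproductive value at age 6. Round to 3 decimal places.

lx = nx/n0 = nx/400: 1, 0.62, 0.4, 0.24, 0.16, 0.1, 0.06, 0.04
lx·mx for x ≥ 6: 0.192, 0.1 → sum = 0.292
V_6 = 0.292 / l_6 = 0.292 / 0.06 = 4.866667… → 4.867

4.867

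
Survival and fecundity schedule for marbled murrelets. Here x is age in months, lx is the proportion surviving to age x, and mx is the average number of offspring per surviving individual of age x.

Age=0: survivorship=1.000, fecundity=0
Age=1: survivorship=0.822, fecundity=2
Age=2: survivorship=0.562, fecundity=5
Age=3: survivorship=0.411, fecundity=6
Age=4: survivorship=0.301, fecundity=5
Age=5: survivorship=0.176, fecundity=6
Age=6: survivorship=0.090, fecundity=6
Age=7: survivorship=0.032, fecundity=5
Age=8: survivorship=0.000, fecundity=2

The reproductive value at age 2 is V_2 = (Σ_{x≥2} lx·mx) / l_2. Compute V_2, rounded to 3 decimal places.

lx·mx for x ≥ 2: 2.81, 2.466, 1.505, 1.056, 0.54, 0.16, 0 → sum = 8.537
V_2 = 8.537 / l_2 = 8.537 / 0.562 = 15.190391… → 15.190

15.190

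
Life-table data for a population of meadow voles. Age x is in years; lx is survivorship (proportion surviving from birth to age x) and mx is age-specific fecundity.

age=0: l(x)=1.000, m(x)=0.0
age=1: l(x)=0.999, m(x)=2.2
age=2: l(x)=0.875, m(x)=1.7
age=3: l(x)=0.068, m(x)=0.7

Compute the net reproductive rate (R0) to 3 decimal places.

3.733

lx·mx by age: 0, 2.1978, 1.4875, 0.0476
R0 = Σ lx·mx = 3.7329 → 3.733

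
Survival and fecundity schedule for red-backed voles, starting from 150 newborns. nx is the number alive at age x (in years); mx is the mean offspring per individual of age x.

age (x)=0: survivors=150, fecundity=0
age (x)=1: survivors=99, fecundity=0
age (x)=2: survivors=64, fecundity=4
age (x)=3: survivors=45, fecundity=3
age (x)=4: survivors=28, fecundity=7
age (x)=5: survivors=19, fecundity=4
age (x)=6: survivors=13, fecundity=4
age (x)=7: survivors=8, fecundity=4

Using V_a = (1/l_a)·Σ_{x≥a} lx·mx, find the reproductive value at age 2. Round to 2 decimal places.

lx = nx/n0 = nx/150: 1, 0.66, 0.42667…, 0.3, 0.18667…, 0.12667…, 0.08667…, 0.05333…
lx·mx for x ≥ 2: 1.706667…, 0.9, 1.306667…, 0.506667…, 0.346667…, 0.213333… → sum = 4.98…
V_2 = 4.98… / l_2 = 4.98… / 0.426667… = 11.671875… → 11.67

11.67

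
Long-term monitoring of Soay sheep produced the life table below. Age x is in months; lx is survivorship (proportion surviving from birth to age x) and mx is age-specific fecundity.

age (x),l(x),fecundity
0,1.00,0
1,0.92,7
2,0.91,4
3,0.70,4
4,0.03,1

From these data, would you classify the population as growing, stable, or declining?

R0 = Σ lx·mx = 0 + 6.44 + 3.64 + 2.8 + 0.03 = 12.91
R0 > 1, so the population is growing.

growing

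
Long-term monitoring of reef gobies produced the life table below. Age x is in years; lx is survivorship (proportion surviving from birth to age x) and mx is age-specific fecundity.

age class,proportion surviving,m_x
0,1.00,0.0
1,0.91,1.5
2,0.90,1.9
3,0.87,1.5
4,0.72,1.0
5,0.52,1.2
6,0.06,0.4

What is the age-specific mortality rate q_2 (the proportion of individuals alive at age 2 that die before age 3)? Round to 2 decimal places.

0.03

q_2 = (l_2 − l_3) / l_2 = (0.9 − 0.87) / 0.9
     = 0.03 / 0.9 = 0.033333… → 0.03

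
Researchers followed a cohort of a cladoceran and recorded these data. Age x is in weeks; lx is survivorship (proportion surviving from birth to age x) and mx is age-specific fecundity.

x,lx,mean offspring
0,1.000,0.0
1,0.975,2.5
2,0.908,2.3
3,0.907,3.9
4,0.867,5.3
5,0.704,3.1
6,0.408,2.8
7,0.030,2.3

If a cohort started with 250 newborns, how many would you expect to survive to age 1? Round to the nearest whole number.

Expected survivors = N0 · l_1 = 250 × 0.975 = 243.75 → 244

244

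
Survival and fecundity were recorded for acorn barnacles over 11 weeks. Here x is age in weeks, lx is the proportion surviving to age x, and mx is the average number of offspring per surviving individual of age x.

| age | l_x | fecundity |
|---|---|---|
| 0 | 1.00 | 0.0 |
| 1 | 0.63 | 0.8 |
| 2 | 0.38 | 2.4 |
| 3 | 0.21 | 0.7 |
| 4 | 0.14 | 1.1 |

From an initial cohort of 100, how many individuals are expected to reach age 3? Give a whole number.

Expected survivors = N0 · l_3 = 100 × 0.21 = 21 → 21

21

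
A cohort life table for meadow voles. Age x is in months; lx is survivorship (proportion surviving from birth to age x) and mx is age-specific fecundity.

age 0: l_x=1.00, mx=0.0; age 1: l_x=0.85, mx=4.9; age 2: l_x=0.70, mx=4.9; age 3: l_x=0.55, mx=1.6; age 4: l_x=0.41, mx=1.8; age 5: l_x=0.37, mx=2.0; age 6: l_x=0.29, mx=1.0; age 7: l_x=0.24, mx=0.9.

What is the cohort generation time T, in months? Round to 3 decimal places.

lx·mx: 0, 4.165, 3.43, 0.88, 0.738, 0.74, 0.29, 0.216 → R0 = 10.459
x·lx·mx: 0, 4.165, 6.86, 2.64, 2.952, 3.7, 1.74, 1.512 → Σ = 23.569
T = 23.569 / 10.459 = 2.253466… → 2.253

2.253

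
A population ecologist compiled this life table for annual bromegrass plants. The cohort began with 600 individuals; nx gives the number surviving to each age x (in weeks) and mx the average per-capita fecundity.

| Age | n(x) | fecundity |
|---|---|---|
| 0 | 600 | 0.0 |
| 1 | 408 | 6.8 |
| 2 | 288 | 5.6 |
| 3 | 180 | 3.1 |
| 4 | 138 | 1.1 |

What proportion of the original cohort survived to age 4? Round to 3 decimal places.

0.230

l_4 = n_4/n_0 = 138/600 = 0.23 → 0.230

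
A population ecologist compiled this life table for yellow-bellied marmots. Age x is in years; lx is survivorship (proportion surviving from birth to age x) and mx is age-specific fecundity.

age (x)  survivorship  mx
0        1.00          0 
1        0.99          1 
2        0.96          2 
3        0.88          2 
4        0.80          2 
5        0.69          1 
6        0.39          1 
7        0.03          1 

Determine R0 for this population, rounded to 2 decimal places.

lx·mx by age: 0, 0.99, 1.92, 1.76, 1.6, 0.69, 0.39, 0.03
R0 = Σ lx·mx = 7.38 → 7.38

7.38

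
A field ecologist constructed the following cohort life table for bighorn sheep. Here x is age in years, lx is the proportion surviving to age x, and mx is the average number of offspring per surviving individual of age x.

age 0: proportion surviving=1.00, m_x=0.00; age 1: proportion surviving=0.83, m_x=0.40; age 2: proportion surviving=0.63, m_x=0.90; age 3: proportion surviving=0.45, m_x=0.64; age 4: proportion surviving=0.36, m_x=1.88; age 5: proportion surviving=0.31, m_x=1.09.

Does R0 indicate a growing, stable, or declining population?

R0 = Σ lx·mx = 0 + 0.332 + 0.567 + 0.288 + 0.6768 + 0.3379 = 2.2017
R0 > 1, so the population is growing.

growing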